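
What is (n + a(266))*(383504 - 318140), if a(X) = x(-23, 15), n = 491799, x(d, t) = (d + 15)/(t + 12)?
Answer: 289313374220/9 ≈ 3.2146e+10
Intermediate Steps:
x(d, t) = (15 + d)/(12 + t)
a(X) = -8/27 (a(X) = (15 - 23)/(12 + 15) = -8/27)
(n + a(266))*(383504 - 318140) = (491799 - 8/27)*(383504 - 318140) = (13278565/27)*65364 = 289313374220/9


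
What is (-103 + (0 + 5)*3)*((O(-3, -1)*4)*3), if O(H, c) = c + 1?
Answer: 0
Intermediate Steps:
O(H, c) = 1 + c
(-103 + (0 + 5)*3)*((O(-3, -1)*4)*3) = (-103 + (0 + 5)*3)*(((1 - 1)*4)*3) = (-103 + 5*3)*((0*4)*3) = (-103 + 15)*(0*3) = -88*0 = 0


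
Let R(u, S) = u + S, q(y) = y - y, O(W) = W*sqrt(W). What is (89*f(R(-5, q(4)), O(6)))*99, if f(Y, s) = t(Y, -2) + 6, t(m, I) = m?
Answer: 8811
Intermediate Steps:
O(W) = W**(3/2)
q(y) = 0
R(u, S) = S + u
f(Y, s) = 6 + Y (f(Y, s) = Y + 6 = 6 + Y)
(89*f(R(-5, q(4)), O(6)))*99 = (89*(6 + (0 - 5)))*99 = (89*(6 - 5))*99 = (89*1)*99 = 89*99 = 8811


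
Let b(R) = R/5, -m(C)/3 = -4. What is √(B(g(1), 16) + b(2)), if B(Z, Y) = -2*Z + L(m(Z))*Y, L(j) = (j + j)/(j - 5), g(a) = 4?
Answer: √57890/35 ≈ 6.8744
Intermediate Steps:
m(C) = 12 (m(C) = -3*(-4) = 12)
L(j) = 2*j/(-5 + j) (L(j) = (2*j)/(-5 + j) = 2*j/(-5 + j))
B(Z, Y) = -2*Z + 24*Y/7 (B(Z, Y) = -2*Z + (2*12/(-5 + 12))*Y = -2*Z + (2*12/7)*Y = -2*Z + (2*12*(⅐))*Y = -2*Z + 24*Y/7)
b(R) = R/5 (b(R) = R*(⅕) = R/5)
√(B(g(1), 16) + b(2)) = √((-2*4 + (24/7)*16) + (⅕)*2) = √((-8 + 384/7) + ⅖) = √(328/7 + ⅖) = √(1654/35) = √57890/35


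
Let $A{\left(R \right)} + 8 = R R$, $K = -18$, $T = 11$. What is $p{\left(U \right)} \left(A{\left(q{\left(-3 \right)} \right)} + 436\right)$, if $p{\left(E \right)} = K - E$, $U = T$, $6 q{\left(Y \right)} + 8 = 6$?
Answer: $- \frac{111737}{9} \approx -12415.0$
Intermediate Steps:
$q{\left(Y \right)} = - \frac{1}{3}$ ($q{\left(Y \right)} = - \frac{4}{3} + \frac{1}{6} \cdot 6 = - \frac{4}{3} + 1 = - \frac{1}{3}$)
$U = 11$
$A{\left(R \right)} = -8 + R^{2}$ ($A{\left(R \right)} = -8 + R R = -8 + R^{2}$)
$p{\left(E \right)} = -18 - E$
$p{\left(U \right)} \left(A{\left(q{\left(-3 \right)} \right)} + 436\right) = \left(-18 - 11\right) \left(\left(-8 + \left(- \frac{1}{3}\right)^{2}\right) + 436\right) = \left(-18 - 11\right) \left(\left(-8 + \frac{1}{9}\right) + 436\right) = - 29 \left(- \frac{71}{9} + 436\right) = \left(-29\right) \frac{3853}{9} = - \frac{111737}{9}$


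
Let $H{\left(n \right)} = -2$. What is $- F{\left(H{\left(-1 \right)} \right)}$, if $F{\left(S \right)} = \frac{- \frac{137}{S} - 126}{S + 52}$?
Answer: $\frac{23}{20} \approx 1.15$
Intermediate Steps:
$F{\left(S \right)} = \frac{-126 - \frac{137}{S}}{52 + S}$
$- F{\left(H{\left(-1 \right)} \right)} = - \frac{-137 - -252}{\left(-2\right) \left(52 - 2\right)} = - \frac{\left(-1\right) \left(-137 + 252\right)}{2 \cdot 50} = - \frac{\left(-1\right) 115}{2 \cdot 50} = \left(-1\right) \left(- \frac{23}{20}\right) = \frac{23}{20}$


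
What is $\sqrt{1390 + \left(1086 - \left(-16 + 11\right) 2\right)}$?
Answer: $\sqrt{2486} \approx 49.86$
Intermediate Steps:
$\sqrt{1390 + \left(1086 - \left(-16 + 11\right) 2\right)} = \sqrt{1390 + \left(1086 - \left(-5\right) 2\right)} = \sqrt{1390 + \left(1086 - -10\right)} = \sqrt{1390 + \left(1086 + 10\right)} = \sqrt{1390 + 1096} = \sqrt{2486}$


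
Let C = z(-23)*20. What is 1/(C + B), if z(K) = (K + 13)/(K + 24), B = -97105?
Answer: -1/97305 ≈ -1.0277e-5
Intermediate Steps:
z(K) = (13 + K)/(24 + K)
C = -200 (C = ((13 - 23)/(24 - 23))*20 = (-10/1)*20 = (1*(-10))*20 = -10*20 = -200)
1/(C + B) = 1/(-200 - 97105) = 1/(-97305) = -1/97305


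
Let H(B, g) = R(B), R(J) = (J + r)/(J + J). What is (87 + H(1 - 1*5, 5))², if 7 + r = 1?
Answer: 124609/16 ≈ 7788.1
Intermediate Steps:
r = -6 (r = -7 + 1 = -6)
R(J) = (-6 + J)/(2*J) (R(J) = (J - 6)/(J + J) = (-6 + J)/((2*J)) = (-6 + J)*(1/(2*J)) = (-6 + J)/(2*J))
H(B, g) = (-6 + B)/(2*B)
(87 + H(1 - 1*5, 5))² = (87 + (-6 + (1 - 1*5))/(2*(1 - 1*5)))² = (87 + (-6 + (1 - 5))/(2*(1 - 5)))² = (87 + (½)*(-6 - 4)/(-4))² = (87 + (½)*(-¼)*(-10))² = (87 + 5/4)² = (353/4)² = 124609/16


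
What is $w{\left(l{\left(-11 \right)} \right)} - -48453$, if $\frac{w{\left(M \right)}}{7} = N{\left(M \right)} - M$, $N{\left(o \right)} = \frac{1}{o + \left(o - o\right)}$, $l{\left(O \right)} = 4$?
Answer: $\frac{193707}{4} \approx 48427.0$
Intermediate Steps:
$N{\left(o \right)} = \frac{1}{o}$ ($N{\left(o \right)} = \frac{1}{o + 0} = \frac{1}{o}$)
$w{\left(M \right)} = - 7 M + \frac{7}{M}$ ($w{\left(M \right)} = 7 \left(\frac{1}{M} - M\right) = - 7 M + \frac{7}{M}$)
$w{\left(l{\left(-11 \right)} \right)} - -48453 = \left(\left(-7\right) 4 + \frac{7}{4}\right) - -48453 = \left(-28 + 7 \cdot \frac{1}{4}\right) + 48453 = \left(-28 + \frac{7}{4}\right) + 48453 = - \frac{105}{4} + 48453 = \frac{193707}{4}$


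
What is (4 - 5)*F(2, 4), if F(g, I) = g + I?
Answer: -6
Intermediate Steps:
F(g, I) = I + g
(4 - 5)*F(2, 4) = (4 - 5)*(4 + 2) = -1*6 = -6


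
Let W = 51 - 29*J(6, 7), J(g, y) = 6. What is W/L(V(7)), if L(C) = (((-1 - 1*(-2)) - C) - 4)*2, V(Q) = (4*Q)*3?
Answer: 41/58 ≈ 0.70690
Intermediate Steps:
V(Q) = 12*Q
W = -123 (W = 51 - 29*6 = 51 - 174 = -123)
L(C) = -6 - 2*C (L(C) = (((-1 + 2) - C) - 4)*2 = ((1 - C) - 4)*2 = (-3 - C)*2 = -6 - 2*C)
W/L(V(7)) = -123/(-6 - 24*7) = -123/(-6 - 2*84) = -123/(-6 - 168) = -123/(-174) = -123*(-1/174) = 41/58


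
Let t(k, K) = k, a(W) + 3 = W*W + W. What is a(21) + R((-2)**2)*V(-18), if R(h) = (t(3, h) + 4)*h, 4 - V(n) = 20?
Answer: 11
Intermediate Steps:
a(W) = -3 + W + W**2 (a(W) = -3 + (W*W + W) = -3 + (W**2 + W) = -3 + (W + W**2) = -3 + W + W**2)
V(n) = -16 (V(n) = 4 - 1*20 = 4 - 20 = -16)
R(h) = 7*h (R(h) = (3 + 4)*h = 7*h)
a(21) + R((-2)**2)*V(-18) = (-3 + 21 + 21**2) + (7*(-2)**2)*(-16) = (-3 + 21 + 441) + (7*4)*(-16) = 459 + 28*(-16) = 459 - 448 = 11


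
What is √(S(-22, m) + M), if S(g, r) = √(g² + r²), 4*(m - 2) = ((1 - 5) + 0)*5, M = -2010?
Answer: √(-2010 + √493) ≈ 44.585*I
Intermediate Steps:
m = -3 (m = 2 + (((1 - 5) + 0)*5)/4 = 2 + ((-4 + 0)*5)/4 = 2 + (-4*5)/4 = 2 + (¼)*(-20) = 2 - 5 = -3)
√(S(-22, m) + M) = √(√((-22)² + (-3)²) - 2010) = √(√(484 + 9) - 2010) = √(√493 - 2010) = √(-2010 + √493)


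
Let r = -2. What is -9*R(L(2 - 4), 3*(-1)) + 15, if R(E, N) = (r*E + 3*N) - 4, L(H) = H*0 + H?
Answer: 96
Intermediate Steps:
L(H) = H (L(H) = 0 + H = H)
R(E, N) = -4 - 2*E + 3*N (R(E, N) = (-2*E + 3*N) - 4 = -4 - 2*E + 3*N)
-9*R(L(2 - 4), 3*(-1)) + 15 = -9*(-4 - 2*(2 - 4) + 3*(3*(-1))) + 15 = -9*(-4 - 2*(-2) + 3*(-3)) + 15 = -9*(-4 + 4 - 9) + 15 = -9*(-9) + 15 = 81 + 15 = 96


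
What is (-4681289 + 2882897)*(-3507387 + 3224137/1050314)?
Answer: 3312507181868813676/525157 ≈ 6.3077e+12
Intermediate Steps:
(-4681289 + 2882897)*(-3507387 + 3224137/1050314) = -1798392*(-3507387 + 3224137*(1/1050314)) = -1798392*(-3507387 + 3224137/1050314) = -1798392*(-3683854445381/1050314) = 3312507181868813676/525157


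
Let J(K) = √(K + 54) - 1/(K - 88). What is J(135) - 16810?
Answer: -790071/47 + 3*√21 ≈ -16796.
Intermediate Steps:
J(K) = √(54 + K) - 1/(-88 + K)
J(135) - 16810 = (-1 - 88*√(54 + 135) + 135*√(54 + 135))/(-88 + 135) - 16810 = (-1 - 264*√21 + 135*√189)/47 - 16810 = (-1 - 264*√21 + 135*(3*√21))/47 - 16810 = (-1 - 264*√21 + 405*√21)/47 - 16810 = (-1 + 141*√21)/47 - 16810 = (-1/47 + 3*√21) - 16810 = -790071/47 + 3*√21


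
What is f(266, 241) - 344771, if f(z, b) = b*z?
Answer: -280665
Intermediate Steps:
f(266, 241) - 344771 = 241*266 - 344771 = 64106 - 344771 = -280665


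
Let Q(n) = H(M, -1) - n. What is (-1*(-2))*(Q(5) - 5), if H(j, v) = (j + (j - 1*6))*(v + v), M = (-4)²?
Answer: -124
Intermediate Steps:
M = 16
H(j, v) = 2*v*(-6 + 2*j) (H(j, v) = (j + (j - 6))*(2*v) = (j + (-6 + j))*(2*v) = (-6 + 2*j)*(2*v) = 2*v*(-6 + 2*j))
Q(n) = -52 - n (Q(n) = 4*(-1)*(-3 + 16) - n = 4*(-1)*13 - n = -52 - n)
(-1*(-2))*(Q(5) - 5) = (-1*(-2))*((-52 - 1*5) - 5) = 2*((-52 - 5) - 5) = 2*(-57 - 5) = 2*(-62) = -124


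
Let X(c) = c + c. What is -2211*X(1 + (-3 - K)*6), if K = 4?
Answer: 181302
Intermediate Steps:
X(c) = 2*c
-2211*X(1 + (-3 - K)*6) = -4422*(1 + (-3 - 1*4)*6) = -4422*(1 + (-3 - 4)*6) = -4422*(1 - 7*6) = -4422*(1 - 42) = -4422*(-41) = -2211*(-82) = 181302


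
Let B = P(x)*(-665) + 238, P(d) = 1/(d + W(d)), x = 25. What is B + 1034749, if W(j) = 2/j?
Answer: 34153696/33 ≈ 1.0350e+6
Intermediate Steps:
P(d) = 1/(d + 2/d)
B = 6979/33 (B = (25/(2 + 25²))*(-665) + 238 = (25/(2 + 625))*(-665) + 238 = (25/627)*(-665) + 238 = -875/33 + 238 = 6979/33 ≈ 211.48)
B + 1034749 = 6979/33 + 1034749 = 34153696/33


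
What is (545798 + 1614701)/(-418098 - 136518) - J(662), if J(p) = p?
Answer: -369316291/554616 ≈ -665.90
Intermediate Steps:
(545798 + 1614701)/(-418098 - 136518) - J(662) = (545798 + 1614701)/(-418098 - 136518) - 1*662 = 2160499/(-554616) - 662 = 2160499*(-1/554616) - 662 = -2160499/554616 - 662 = -369316291/554616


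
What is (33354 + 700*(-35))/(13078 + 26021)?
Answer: 8854/39099 ≈ 0.22645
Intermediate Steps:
(33354 + 700*(-35))/(13078 + 26021) = (33354 - 24500)/39099 = 8854*(1/39099) = 8854/39099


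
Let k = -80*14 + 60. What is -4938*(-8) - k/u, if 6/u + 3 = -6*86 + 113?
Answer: -96668/3 ≈ -32223.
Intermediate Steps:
u = -3/203 (u = 6/(-3 + (-6*86 + 113)) = 6/(-3 + (-516 + 113)) = 6/(-3 - 403) = 6/(-406) = 6*(-1/406) = -3/203 ≈ -0.014778)
k = -1060 (k = -1120 + 60 = -1060)
-4938*(-8) - k/u = -4938*(-8) - (-1060)/(-3/203) = 39504 - (-1060)*(-203)/3 = 39504 - 1*215180/3 = 39504 - 215180/3 = -96668/3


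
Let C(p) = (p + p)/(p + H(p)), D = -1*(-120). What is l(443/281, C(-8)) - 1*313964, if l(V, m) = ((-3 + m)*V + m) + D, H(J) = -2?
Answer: -440951673/1405 ≈ -3.1384e+5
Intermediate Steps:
D = 120
C(p) = 2*p/(-2 + p) (C(p) = (p + p)/(p - 2) = (2*p)/(-2 + p) = 2*p/(-2 + p))
l(V, m) = 120 + m + V*(-3 + m) (l(V, m) = ((-3 + m)*V + m) + 120 = (V*(-3 + m) + m) + 120 = (m + V*(-3 + m)) + 120 = 120 + m + V*(-3 + m))
l(443/281, C(-8)) - 1*313964 = (120 + 2*(-8)/(-2 - 8) - 1329/281 + (443/281)*(2*(-8)/(-2 - 8))) - 1*313964 = (120 + 2*(-8)/(-10) - 1329/281 + (443*(1/281))*(2*(-8)/(-10))) - 313964 = (120 + 2*(-8)*(-⅒) - 3*443/281 + 443*(2*(-8)*(-⅒))/281) - 313964 = (120 + 8/5 - 1329/281 + (443/281)*(8/5)) - 313964 = (120 + 8/5 - 1329/281 + 3544/1405) - 313964 = 167747/1405 - 313964 = -440951673/1405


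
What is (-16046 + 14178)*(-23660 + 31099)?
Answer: -13896052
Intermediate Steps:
(-16046 + 14178)*(-23660 + 31099) = -1868*7439 = -13896052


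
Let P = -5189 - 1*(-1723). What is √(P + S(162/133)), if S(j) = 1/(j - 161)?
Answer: 3*I*√173918417761/21251 ≈ 58.873*I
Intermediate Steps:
S(j) = 1/(-161 + j)
P = -3466 (P = -5189 + 1723 = -3466)
√(P + S(162/133)) = √(-3466 + 1/(-161 + 162/133)) = √(-3466 + 1/(-21251/133)) = √(-3466 - 133/21251) = √(-73656099/21251) = 3*I*√173918417761/21251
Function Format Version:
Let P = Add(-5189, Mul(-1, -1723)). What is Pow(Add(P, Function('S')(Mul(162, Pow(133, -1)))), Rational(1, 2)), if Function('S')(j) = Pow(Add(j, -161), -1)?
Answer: Mul(Rational(3, 21251), I, Pow(173918417761, Rational(1, 2))) ≈ Mul(58.873, I)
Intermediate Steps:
Function('S')(j) = Pow(Add(-161, j), -1)
P = -3466 (P = Add(-5189, 1723) = -3466)
Pow(Add(P, Function('S')(Mul(162, Pow(133, -1)))), Rational(1, 2)) = Pow(Add(-3466, Pow(Add(-161, Mul(162, Pow(133, -1))), -1)), Rational(1, 2)) = Pow(Add(-3466, Pow(Add(-161, Mul(162, Rational(1, 133))), -1)), Rational(1, 2)) = Pow(Add(-3466, Pow(Add(-161, Rational(162, 133)), -1)), Rational(1, 2)) = Pow(Add(-3466, Pow(Rational(-21251, 133), -1)), Rational(1, 2)) = Pow(Add(-3466, Rational(-133, 21251)), Rational(1, 2)) = Pow(Rational(-73656099, 21251), Rational(1, 2)) = Mul(Rational(3, 21251), I, Pow(173918417761, Rational(1, 2)))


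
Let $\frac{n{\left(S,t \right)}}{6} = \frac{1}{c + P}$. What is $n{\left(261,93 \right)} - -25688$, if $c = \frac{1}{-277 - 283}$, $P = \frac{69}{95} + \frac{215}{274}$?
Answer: $\frac{18840208328}{733311} \approx 25692.0$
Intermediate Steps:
$P = \frac{39331}{26030}$ ($P = 69 \cdot \frac{1}{95} + 215 \cdot \frac{1}{274} = \frac{69}{95} + \frac{215}{274} = \frac{39331}{26030} \approx 1.511$)
$c = - \frac{1}{560}$ ($c = \frac{1}{-560} = - \frac{1}{560} \approx -0.0017857$)
$n{\left(S,t \right)} = \frac{2915360}{733311}$ ($n{\left(S,t \right)} = \frac{6}{- \frac{1}{560} + \frac{39331}{26030}} = \frac{6}{\frac{2199933}{1457680}} = 6 \cdot \frac{1457680}{2199933} = \frac{2915360}{733311}$)
$n{\left(261,93 \right)} - -25688 = \frac{2915360}{733311} - -25688 = \frac{2915360}{733311} + 25688 = \frac{18840208328}{733311}$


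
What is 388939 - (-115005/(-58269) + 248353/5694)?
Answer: 43009496309909/110594562 ≈ 3.8889e+5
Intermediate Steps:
388939 - (-115005/(-58269) + 248353/5694) = 388939 - (-115005*(-1/58269) + 248353*(1/5694)) = 388939 - (38335/19423 + 248353/5694) = 388939 - 1*5042039809/110594562 = 388939 - 5042039809/110594562 = 43009496309909/110594562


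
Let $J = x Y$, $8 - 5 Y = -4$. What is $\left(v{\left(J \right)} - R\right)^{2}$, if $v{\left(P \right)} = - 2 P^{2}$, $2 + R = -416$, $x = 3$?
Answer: $\frac{61748164}{625} \approx 98797.0$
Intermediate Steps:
$Y = \frac{12}{5}$ ($Y = \frac{8}{5} - - \frac{4}{5} = \frac{8}{5} + \frac{4}{5} = \frac{12}{5} \approx 2.4$)
$R = -418$ ($R = -2 - 416 = -418$)
$J = \frac{36}{5}$ ($J = 3 \cdot \frac{12}{5} = \frac{36}{5} \approx 7.2$)
$\left(v{\left(J \right)} - R\right)^{2} = \left(- 2 \left(\frac{36}{5}\right)^{2} - -418\right)^{2} = \left(\left(-2\right) \frac{1296}{25} + 418\right)^{2} = \left(- \frac{2592}{25} + 418\right)^{2} = \left(\frac{7858}{25}\right)^{2} = \frac{61748164}{625}$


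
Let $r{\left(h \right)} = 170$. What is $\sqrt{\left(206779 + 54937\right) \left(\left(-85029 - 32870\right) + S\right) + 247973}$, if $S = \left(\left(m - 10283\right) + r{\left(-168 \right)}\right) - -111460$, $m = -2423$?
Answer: $i \sqrt{4965813127} \approx 70469.0 i$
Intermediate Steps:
$S = 98924$ ($S = \left(\left(-2423 - 10283\right) + 170\right) - -111460 = \left(-12706 + 170\right) + 111460 = -12536 + 111460 = 98924$)
$\sqrt{\left(206779 + 54937\right) \left(\left(-85029 - 32870\right) + S\right) + 247973} = \sqrt{\left(206779 + 54937\right) \left(\left(-85029 - 32870\right) + 98924\right) + 247973} = \sqrt{261716 \left(\left(-85029 - 32870\right) + 98924\right) + 247973} = \sqrt{261716 \left(-117899 + 98924\right) + 247973} = \sqrt{261716 \left(-18975\right) + 247973} = \sqrt{-4966061100 + 247973} = \sqrt{-4965813127} = i \sqrt{4965813127}$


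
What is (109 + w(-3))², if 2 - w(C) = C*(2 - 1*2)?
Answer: 12321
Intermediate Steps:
w(C) = 2 (w(C) = 2 - C*(2 - 1*2) = 2 - C*(2 - 2) = 2 - C*0 = 2 - 1*0 = 2 + 0 = 2)
(109 + w(-3))² = (109 + 2)² = 111² = 12321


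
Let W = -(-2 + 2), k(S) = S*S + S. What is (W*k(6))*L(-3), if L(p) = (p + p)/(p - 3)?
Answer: 0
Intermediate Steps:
k(S) = S + S² (k(S) = S² + S = S + S²)
L(p) = 2*p/(-3 + p) (L(p) = (2*p)/(-3 + p) = 2*p/(-3 + p))
W = 0 (W = -1*0 = 0)
(W*k(6))*L(-3) = (0*(6*(1 + 6)))*(2*(-3)/(-3 - 3)) = (0*(6*7))*(2*(-3)/(-6)) = (0*42)*(2*(-3)*(-⅙)) = 0*1 = 0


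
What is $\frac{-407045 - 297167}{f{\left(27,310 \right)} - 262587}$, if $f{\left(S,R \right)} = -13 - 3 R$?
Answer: $\frac{352106}{131765} \approx 2.6722$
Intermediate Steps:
$\frac{-407045 - 297167}{f{\left(27,310 \right)} - 262587} = \frac{-407045 - 297167}{\left(-13 - 930\right) - 262587} = - \frac{704212}{\left(-13 - 930\right) - 262587} = - \frac{704212}{-943 - 262587} = - \frac{704212}{-263530} = \left(-704212\right) \left(- \frac{1}{263530}\right) = \frac{352106}{131765}$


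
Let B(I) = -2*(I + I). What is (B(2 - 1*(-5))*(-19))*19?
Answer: 10108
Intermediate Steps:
B(I) = -4*I
(B(2 - 1*(-5))*(-19))*19 = (-4*(2 - 1*(-5))*(-19))*19 = (-4*(2 + 5)*(-19))*19 = (-4*7*(-19))*19 = -28*(-19)*19 = 532*19 = 10108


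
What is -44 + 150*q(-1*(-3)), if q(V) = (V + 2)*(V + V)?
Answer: 4456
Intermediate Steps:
q(V) = 2*V*(2 + V) (q(V) = (2 + V)*(2*V) = 2*V*(2 + V))
-44 + 150*q(-1*(-3)) = -44 + 150*(2*(-1*(-3))*(2 - 1*(-3))) = -44 + 150*(2*3*(2 + 3)) = -44 + 150*(2*3*5) = -44 + 150*30 = -44 + 4500 = 4456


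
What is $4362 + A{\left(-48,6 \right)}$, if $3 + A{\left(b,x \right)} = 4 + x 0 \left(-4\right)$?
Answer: $4363$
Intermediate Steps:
$A{\left(b,x \right)} = 1$ ($A{\left(b,x \right)} = -3 + \left(4 + x 0 \left(-4\right)\right) = -3 + \left(4 + x 0\right) = -3 + \left(4 + 0\right) = -3 + 4 = 1$)
$4362 + A{\left(-48,6 \right)} = 4362 + 1 = 4363$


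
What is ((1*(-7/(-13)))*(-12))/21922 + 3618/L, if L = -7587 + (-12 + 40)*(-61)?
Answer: -39686928/101882495 ≈ -0.38954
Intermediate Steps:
L = -9295 (L = -7587 + 28*(-61) = -7587 - 1708 = -9295)
((1*(-7/(-13)))*(-12))/21922 + 3618/L = ((1*(-7/(-13)))*(-12))/21922 + 3618/(-9295) = ((1*(-7*(-1/13)))*(-12))*(1/21922) + 3618*(-1/9295) = ((1*(7/13))*(-12))*(1/21922) - 3618/9295 = ((7/13)*(-12))*(1/21922) - 3618/9295 = -84/13*1/21922 - 3618/9295 = -42/142493 - 3618/9295 = -39686928/101882495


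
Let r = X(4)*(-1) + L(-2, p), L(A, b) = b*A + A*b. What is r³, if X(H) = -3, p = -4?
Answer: 6859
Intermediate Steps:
L(A, b) = 2*A*b (L(A, b) = A*b + A*b = 2*A*b)
r = 19 (r = -3*(-1) + 2*(-2)*(-4) = 3 + 16 = 19)
r³ = 19³ = 6859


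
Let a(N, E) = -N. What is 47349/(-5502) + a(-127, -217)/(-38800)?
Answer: -306306659/35579600 ≈ -8.6091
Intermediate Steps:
47349/(-5502) + a(-127, -217)/(-38800) = 47349/(-5502) - 1*(-127)/(-38800) = 47349*(-1/5502) + 127*(-1/38800) = -15783/1834 - 127/38800 = -306306659/35579600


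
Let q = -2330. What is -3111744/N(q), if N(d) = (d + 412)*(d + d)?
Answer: -388968/1117235 ≈ -0.34815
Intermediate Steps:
N(d) = 2*d*(412 + d) (N(d) = (412 + d)*(2*d) = 2*d*(412 + d))
-3111744/N(q) = -3111744*(-1/(4660*(412 - 2330))) = -3111744/(2*(-2330)*(-1918)) = -3111744/8937880 = -3111744*1/8937880 = -388968/1117235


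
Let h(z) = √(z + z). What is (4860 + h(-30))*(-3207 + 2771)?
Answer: -2118960 - 872*I*√15 ≈ -2.119e+6 - 3377.2*I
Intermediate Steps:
h(z) = √2*√z (h(z) = √(2*z) = √2*√z)
(4860 + h(-30))*(-3207 + 2771) = (4860 + √2*√(-30))*(-3207 + 2771) = (4860 + √2*(I*√30))*(-436) = (4860 + 2*I*√15)*(-436) = -2118960 - 872*I*√15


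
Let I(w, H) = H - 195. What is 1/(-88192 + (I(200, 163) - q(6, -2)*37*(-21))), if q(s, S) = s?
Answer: -1/83562 ≈ -1.1967e-5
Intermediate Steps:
I(w, H) = -195 + H
1/(-88192 + (I(200, 163) - q(6, -2)*37*(-21))) = 1/(-88192 + ((-195 + 163) - 6*37*(-21))) = 1/(-88192 + (-32 - 222*(-21))) = 1/(-88192 + (-32 - 1*(-4662))) = 1/(-88192 + (-32 + 4662)) = 1/(-88192 + 4630) = 1/(-83562) = -1/83562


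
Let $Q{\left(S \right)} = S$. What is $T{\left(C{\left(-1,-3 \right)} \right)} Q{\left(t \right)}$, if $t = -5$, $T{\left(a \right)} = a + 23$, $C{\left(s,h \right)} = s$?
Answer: $-110$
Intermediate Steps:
$T{\left(a \right)} = 23 + a$
$T{\left(C{\left(-1,-3 \right)} \right)} Q{\left(t \right)} = \left(23 - 1\right) \left(-5\right) = 22 \left(-5\right) = -110$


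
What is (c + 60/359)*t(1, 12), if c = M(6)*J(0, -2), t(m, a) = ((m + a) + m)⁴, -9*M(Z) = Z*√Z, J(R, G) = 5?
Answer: 2304960/359 - 384160*√6/3 ≈ -3.0725e+5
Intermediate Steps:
M(Z) = -Z^(3/2)/9 (M(Z) = -Z*√Z/9 = -Z^(3/2)/9)
t(m, a) = (a + 2*m)⁴ (t(m, a) = ((a + m) + m)⁴ = (a + 2*m)⁴)
c = -10*√6/3 (c = -2*√6/3*5 = -10*√6/3 ≈ -8.1650)
(c + 60/359)*t(1, 12) = (-10*√6/3 + 60/359)*(12 + 2*1)⁴ = (-10*√6/3 + 60*(1/359))*(12 + 2)⁴ = (-10*√6/3 + 60/359)*14⁴ = (60/359 - 10*√6/3)*38416 = 2304960/359 - 384160*√6/3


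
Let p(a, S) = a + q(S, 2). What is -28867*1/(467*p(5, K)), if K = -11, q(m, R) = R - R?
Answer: -28867/2335 ≈ -12.363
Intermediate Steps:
q(m, R) = 0
p(a, S) = a (p(a, S) = a + 0 = a)
-28867*1/(467*p(5, K)) = -28867/(5*467) = -28867/2335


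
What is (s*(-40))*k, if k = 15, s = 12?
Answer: -7200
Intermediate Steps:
(s*(-40))*k = (12*(-40))*15 = -480*15 = -7200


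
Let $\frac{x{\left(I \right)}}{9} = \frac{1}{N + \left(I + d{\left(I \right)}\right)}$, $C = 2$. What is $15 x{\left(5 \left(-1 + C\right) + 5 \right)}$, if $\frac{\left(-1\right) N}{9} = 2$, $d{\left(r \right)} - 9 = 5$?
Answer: $\frac{45}{2} \approx 22.5$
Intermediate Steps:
$d{\left(r \right)} = 14$ ($d{\left(r \right)} = 9 + 5 = 14$)
$N = -18$ ($N = \left(-9\right) 2 = -18$)
$x{\left(I \right)} = \frac{9}{-4 + I}$ ($x{\left(I \right)} = \frac{9}{-18 + \left(I + 14\right)} = \frac{9}{-18 + \left(14 + I\right)} = \frac{9}{-4 + I}$)
$15 x{\left(5 \left(-1 + C\right) + 5 \right)} = 15 \frac{9}{-4 + \left(5 \left(-1 + 2\right) + 5\right)} = 15 \frac{9}{-4 + \left(5 \cdot 1 + 5\right)} = 15 \frac{9}{-4 + \left(5 + 5\right)} = 15 \frac{9}{-4 + 10} = 15 \cdot \frac{9}{6} = 15 \cdot 9 \cdot \frac{1}{6} = 15 \cdot \frac{3}{2} = \frac{45}{2}$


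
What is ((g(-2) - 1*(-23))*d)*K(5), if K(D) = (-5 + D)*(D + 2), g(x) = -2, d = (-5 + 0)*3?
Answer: 0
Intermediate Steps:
d = -15 (d = -5*3 = -15)
K(D) = (-5 + D)*(2 + D)
((g(-2) - 1*(-23))*d)*K(5) = ((-2 - 1*(-23))*(-15))*(-10 + 5² - 3*5) = ((-2 + 23)*(-15))*(-10 + 25 - 15) = (21*(-15))*0 = -315*0 = 0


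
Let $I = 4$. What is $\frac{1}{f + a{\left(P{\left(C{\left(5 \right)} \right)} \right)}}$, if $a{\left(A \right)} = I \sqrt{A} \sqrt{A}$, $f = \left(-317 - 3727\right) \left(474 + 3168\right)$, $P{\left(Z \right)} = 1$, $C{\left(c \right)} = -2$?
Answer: $- \frac{1}{14728244} \approx -6.7897 \cdot 10^{-8}$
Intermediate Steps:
$f = -14728248$ ($f = \left(-4044\right) 3642 = -14728248$)
$a{\left(A \right)} = 4 A$ ($a{\left(A \right)} = 4 \sqrt{A} \sqrt{A} = 4 A$)
$\frac{1}{f + a{\left(P{\left(C{\left(5 \right)} \right)} \right)}} = \frac{1}{-14728248 + 4 \cdot 1} = \frac{1}{-14728248 + 4} = \frac{1}{-14728244} = - \frac{1}{14728244}$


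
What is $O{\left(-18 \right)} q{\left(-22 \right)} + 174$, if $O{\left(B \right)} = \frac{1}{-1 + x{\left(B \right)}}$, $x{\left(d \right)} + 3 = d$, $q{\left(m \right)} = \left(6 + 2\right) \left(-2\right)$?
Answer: $\frac{1922}{11} \approx 174.73$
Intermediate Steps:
$q{\left(m \right)} = -16$ ($q{\left(m \right)} = 8 \left(-2\right) = -16$)
$x{\left(d \right)} = -3 + d$
$O{\left(B \right)} = \frac{1}{-4 + B}$ ($O{\left(B \right)} = \frac{1}{-1 + \left(-3 + B\right)} = \frac{1}{-4 + B}$)
$O{\left(-18 \right)} q{\left(-22 \right)} + 174 = \frac{1}{-4 - 18} \left(-16\right) + 174 = \frac{1}{-22} \left(-16\right) + 174 = \left(- \frac{1}{22}\right) \left(-16\right) + 174 = \frac{8}{11} + 174 = \frac{1922}{11}$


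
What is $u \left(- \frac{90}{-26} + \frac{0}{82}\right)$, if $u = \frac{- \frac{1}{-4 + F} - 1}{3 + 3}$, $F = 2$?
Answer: $- \frac{15}{52} \approx -0.28846$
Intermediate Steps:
$u = - \frac{1}{12}$ ($u = \frac{- \frac{1}{-4 + 2} - 1}{3 + 3} = \frac{- \frac{1}{-2} - 1}{6} = \left(\left(-1\right) \left(- \frac{1}{2}\right) - 1\right) \frac{1}{6} = \left(\frac{1}{2} - 1\right) \frac{1}{6} = \left(- \frac{1}{2}\right) \frac{1}{6} = - \frac{1}{12} \approx -0.083333$)
$u \left(- \frac{90}{-26} + \frac{0}{82}\right) = - \frac{- \frac{90}{-26} + \frac{0}{82}}{12} = - \frac{\left(-90\right) \left(- \frac{1}{26}\right) + 0 \cdot \frac{1}{82}}{12} = - \frac{\frac{45}{13} + 0}{12} = \left(- \frac{1}{12}\right) \frac{45}{13} = - \frac{15}{52}$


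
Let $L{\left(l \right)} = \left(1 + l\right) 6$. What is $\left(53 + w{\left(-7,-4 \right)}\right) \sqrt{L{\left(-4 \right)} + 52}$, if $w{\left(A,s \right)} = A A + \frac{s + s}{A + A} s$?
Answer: $\frac{698 \sqrt{34}}{7} \approx 581.43$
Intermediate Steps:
$L{\left(l \right)} = 6 + 6 l$
$w{\left(A,s \right)} = A^{2} + \frac{s^{2}}{A}$ ($w{\left(A,s \right)} = A^{2} + \frac{2 s}{2 A} s = A^{2} + 2 s \frac{1}{2 A} s = A^{2} + \frac{s}{A} s = A^{2} + \frac{s^{2}}{A}$)
$\left(53 + w{\left(-7,-4 \right)}\right) \sqrt{L{\left(-4 \right)} + 52} = \left(53 + \frac{\left(-7\right)^{3} + \left(-4\right)^{2}}{-7}\right) \sqrt{\left(6 + 6 \left(-4\right)\right) + 52} = \left(53 - \frac{-343 + 16}{7}\right) \sqrt{\left(6 - 24\right) + 52} = \left(53 - - \frac{327}{7}\right) \sqrt{-18 + 52} = \left(53 + \frac{327}{7}\right) \sqrt{34} = \frac{698 \sqrt{34}}{7}$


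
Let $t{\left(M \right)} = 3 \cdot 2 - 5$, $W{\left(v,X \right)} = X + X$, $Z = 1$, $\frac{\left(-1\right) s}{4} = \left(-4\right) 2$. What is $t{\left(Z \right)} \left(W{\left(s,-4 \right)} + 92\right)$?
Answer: $84$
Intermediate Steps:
$s = 32$ ($s = - 4 \left(\left(-4\right) 2\right) = \left(-4\right) \left(-8\right) = 32$)
$W{\left(v,X \right)} = 2 X$
$t{\left(M \right)} = 1$ ($t{\left(M \right)} = 6 - 5 = 1$)
$t{\left(Z \right)} \left(W{\left(s,-4 \right)} + 92\right) = 1 \left(2 \left(-4\right) + 92\right) = 1 \left(-8 + 92\right) = 1 \cdot 84 = 84$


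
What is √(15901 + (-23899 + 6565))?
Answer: I*√1433 ≈ 37.855*I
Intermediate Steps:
√(15901 + (-23899 + 6565)) = √(15901 - 17334) = √(-1433) = I*√1433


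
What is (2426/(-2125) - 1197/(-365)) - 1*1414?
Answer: -219015123/155125 ≈ -1411.9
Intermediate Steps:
(2426/(-2125) - 1197/(-365)) - 1*1414 = (2426*(-1/2125) - 1197*(-1/365)) - 1414 = (-2426/2125 + 1197/365) - 1414 = 331627/155125 - 1414 = -219015123/155125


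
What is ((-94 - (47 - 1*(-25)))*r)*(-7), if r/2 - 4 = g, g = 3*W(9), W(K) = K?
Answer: 72044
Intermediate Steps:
g = 27 (g = 3*9 = 27)
r = 62 (r = 8 + 2*27 = 8 + 54 = 62)
((-94 - (47 - 1*(-25)))*r)*(-7) = ((-94 - (47 - 1*(-25)))*62)*(-7) = ((-94 - (47 + 25))*62)*(-7) = ((-94 - 1*72)*62)*(-7) = ((-94 - 72)*62)*(-7) = -166*62*(-7) = -10292*(-7) = 72044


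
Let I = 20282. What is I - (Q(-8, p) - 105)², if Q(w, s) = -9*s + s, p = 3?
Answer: 3641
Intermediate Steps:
Q(w, s) = -8*s
I - (Q(-8, p) - 105)² = 20282 - (-8*3 - 105)² = 20282 - (-24 - 105)² = 20282 - 1*(-129)² = 20282 - 1*16641 = 20282 - 16641 = 3641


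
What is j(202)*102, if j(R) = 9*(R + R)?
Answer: 370872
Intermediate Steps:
j(R) = 18*R (j(R) = 9*(2*R) = 18*R)
j(202)*102 = (18*202)*102 = 3636*102 = 370872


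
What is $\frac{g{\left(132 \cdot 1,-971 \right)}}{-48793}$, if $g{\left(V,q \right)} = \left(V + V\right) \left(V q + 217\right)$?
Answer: $\frac{33780120}{48793} \approx 692.31$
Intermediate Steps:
$g{\left(V,q \right)} = 2 V \left(217 + V q\right)$
$\frac{g{\left(132 \cdot 1,-971 \right)}}{-48793} = \frac{2 \cdot 132 \cdot 1 \left(217 + 132 \cdot 1 \left(-971\right)\right)}{-48793} = 2 \cdot 132 \left(217 + 132 \left(-971\right)\right) \left(- \frac{1}{48793}\right) = 2 \cdot 132 \left(217 - 128172\right) \left(- \frac{1}{48793}\right) = 2 \cdot 132 \left(-127955\right) \left(- \frac{1}{48793}\right) = \left(-33780120\right) \left(- \frac{1}{48793}\right) = \frac{33780120}{48793}$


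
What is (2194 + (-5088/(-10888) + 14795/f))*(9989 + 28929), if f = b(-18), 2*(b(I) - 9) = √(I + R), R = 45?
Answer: 633670270420/4083 - 104689420*√3/9 ≈ 1.3505e+8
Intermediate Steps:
b(I) = 9 + √(45 + I)/2 (b(I) = 9 + √(I + 45)/2 = 9 + √(45 + I)/2)
f = 9 + 3*√3/2 (f = 9 + √(45 - 18)/2 = 9 + √27/2 = 9 + (3*√3)/2 = 9 + 3*√3/2 ≈ 11.598)
(2194 + (-5088/(-10888) + 14795/f))*(9989 + 28929) = (2194 + (-5088/(-10888) + 14795/(9 + 3*√3/2)))*(9989 + 28929) = (2194 + (-5088*(-1/10888) + 14795/(9 + 3*√3/2)))*38918 = (2194 + (636/1361 + 14795/(9 + 3*√3/2)))*38918 = (2986670/1361 + 14795/(9 + 3*√3/2))*38918 = 116235223060/1361 + 575791810/(9 + 3*√3/2)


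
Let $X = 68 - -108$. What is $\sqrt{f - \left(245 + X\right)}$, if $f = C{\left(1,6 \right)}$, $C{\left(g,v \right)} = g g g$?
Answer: $2 i \sqrt{105} \approx 20.494 i$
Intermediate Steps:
$X = 176$ ($X = 68 + 108 = 176$)
$C{\left(g,v \right)} = g^{3}$ ($C{\left(g,v \right)} = g^{2} g = g^{3}$)
$f = 1$ ($f = 1^{3} = 1$)
$\sqrt{f - \left(245 + X\right)} = \sqrt{1 - 421} = \sqrt{-420} = 2 i \sqrt{105}$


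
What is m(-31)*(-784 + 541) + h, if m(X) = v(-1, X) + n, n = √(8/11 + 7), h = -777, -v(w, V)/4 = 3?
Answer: 2139 - 243*√935/11 ≈ 1463.5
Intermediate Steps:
v(w, V) = -12 (v(w, V) = -4*3 = -12)
n = √935/11 (n = √(8*(1/11) + 7) = √(8/11 + 7) = √(85/11) = √935/11 ≈ 2.7798)
m(X) = -12 + √935/11
m(-31)*(-784 + 541) + h = (-12 + √935/11)*(-784 + 541) - 777 = (-12 + √935/11)*(-243) - 777 = (2916 - 243*√935/11) - 777 = 2139 - 243*√935/11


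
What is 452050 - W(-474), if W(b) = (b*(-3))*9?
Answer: 439252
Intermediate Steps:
W(b) = -27*b (W(b) = -3*b*9 = -27*b)
452050 - W(-474) = 452050 - (-27)*(-474) = 452050 - 1*12798 = 452050 - 12798 = 439252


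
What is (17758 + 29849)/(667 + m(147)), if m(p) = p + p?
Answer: 47607/961 ≈ 49.539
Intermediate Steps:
m(p) = 2*p
(17758 + 29849)/(667 + m(147)) = (17758 + 29849)/(667 + 2*147) = 47607/(667 + 294) = 47607/961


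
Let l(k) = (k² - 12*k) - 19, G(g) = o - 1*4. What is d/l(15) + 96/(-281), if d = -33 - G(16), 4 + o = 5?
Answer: -5463/3653 ≈ -1.4955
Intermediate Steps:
o = 1 (o = -4 + 5 = 1)
G(g) = -3 (G(g) = 1 - 1*4 = 1 - 4 = -3)
l(k) = -19 + k² - 12*k
d = -30 (d = -33 - 1*(-3) = -33 + 3 = -30)
d/l(15) + 96/(-281) = -30/(-19 + 15² - 12*15) + 96/(-281) = -30/(-19 + 225 - 180) + 96*(-1/281) = -30/26 - 96/281 = -30*1/26 - 96/281 = -15/13 - 96/281 = -5463/3653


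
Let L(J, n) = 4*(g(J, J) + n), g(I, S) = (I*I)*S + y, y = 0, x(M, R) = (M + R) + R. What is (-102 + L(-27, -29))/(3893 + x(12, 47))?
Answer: -78950/3999 ≈ -19.742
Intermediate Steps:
x(M, R) = M + 2*R
g(I, S) = S*I² (g(I, S) = (I*I)*S + 0 = I²*S + 0 = S*I² + 0 = S*I²)
L(J, n) = 4*n + 4*J³ (L(J, n) = 4*(J*J² + n) = 4*(J³ + n) = 4*(n + J³) = 4*n + 4*J³)
(-102 + L(-27, -29))/(3893 + x(12, 47)) = (-102 + (4*(-29) + 4*(-27)³))/(3893 + (12 + 2*47)) = (-102 + (-116 + 4*(-19683)))/(3893 + (12 + 94)) = (-102 + (-116 - 78732))/(3893 + 106) = (-102 - 78848)/3999 = -78950*1/3999 = -78950/3999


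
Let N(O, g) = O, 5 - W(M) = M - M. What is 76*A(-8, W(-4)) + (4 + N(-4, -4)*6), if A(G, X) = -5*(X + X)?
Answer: -3820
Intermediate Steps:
W(M) = 5 (W(M) = 5 - (M - M) = 5 - 1*0 = 5 + 0 = 5)
A(G, X) = -10*X
76*A(-8, W(-4)) + (4 + N(-4, -4)*6) = 76*(-10*5) + (4 - 4*6) = 76*(-50) + (4 - 24) = -3800 - 20 = -3820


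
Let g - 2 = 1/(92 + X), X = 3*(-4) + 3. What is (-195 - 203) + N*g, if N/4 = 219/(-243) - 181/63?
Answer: -20159798/47061 ≈ -428.38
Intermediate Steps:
N = -8560/567 (N = 4*(219/(-243) - 181/63) = 4*(219*(-1/243) - 181*1/63) = 4*(-73/81 - 181/63) = 4*(-2140/567) = -8560/567 ≈ -15.097)
X = -9 (X = -12 + 3 = -9)
g = 167/83 (g = 2 + 1/(92 - 9) = 2 + 1/83 = 167/83 ≈ 2.0120)
(-195 - 203) + N*g = (-195 - 203) - 8560/567*167/83 = -398 - 1429520/47061 = -20159798/47061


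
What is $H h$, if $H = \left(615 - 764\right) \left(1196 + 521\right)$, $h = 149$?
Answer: $-38119117$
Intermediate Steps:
$H = -255833$ ($H = \left(-149\right) 1717 = -255833$)
$H h = \left(-255833\right) 149 = -38119117$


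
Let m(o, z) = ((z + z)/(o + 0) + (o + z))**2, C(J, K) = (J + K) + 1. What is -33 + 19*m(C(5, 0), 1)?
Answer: 8899/9 ≈ 988.78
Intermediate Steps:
C(J, K) = 1 + J + K
m(o, z) = (o + z + 2*z/o)**2 (m(o, z) = ((2*z)/o + (o + z))**2 = (2*z/o + (o + z))**2 = (o + z + 2*z/o)**2)
-33 + 19*m(C(5, 0), 1) = -33 + 19*(((1 + 5 + 0)**2 + 2*1 + (1 + 5 + 0)*1)**2/(1 + 5 + 0)**2) = -33 + 19*((6**2 + 2 + 6*1)**2/6**2) = -33 + 19*((36 + 2 + 6)**2/36) = -33 + 19*((1/36)*44**2) = -33 + 19*((1/36)*1936) = -33 + 19*(484/9) = -33 + 9196/9 = 8899/9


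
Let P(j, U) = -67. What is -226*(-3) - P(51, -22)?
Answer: 745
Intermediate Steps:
-226*(-3) - P(51, -22) = -226*(-3) - 1*(-67) = 678 + 67 = 745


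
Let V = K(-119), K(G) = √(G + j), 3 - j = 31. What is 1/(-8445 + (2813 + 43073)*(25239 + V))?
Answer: -I/(-1158108309*I + 321202*√3) ≈ 8.6348e-10 - 4.148e-13*I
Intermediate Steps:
j = -28 (j = 3 - 1*31 = 3 - 31 = -28)
K(G) = √(-28 + G) (K(G) = √(G - 28) = √(-28 + G))
V = 7*I*√3 (V = √(-28 - 119) = √(-147) = 7*I*√3 ≈ 12.124*I)
1/(-8445 + (2813 + 43073)*(25239 + V)) = 1/(-8445 + (2813 + 43073)*(25239 + 7*I*√3)) = 1/(-8445 + 45886*(25239 + 7*I*√3)) = 1/(-8445 + (1158116754 + 321202*I*√3)) = 1/(1158108309 + 321202*I*√3)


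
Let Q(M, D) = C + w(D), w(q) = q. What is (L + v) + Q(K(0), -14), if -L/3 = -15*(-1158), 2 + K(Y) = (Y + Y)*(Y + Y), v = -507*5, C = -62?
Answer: -54721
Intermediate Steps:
v = -2535
K(Y) = -2 + 4*Y² (K(Y) = -2 + (Y + Y)*(Y + Y) = -2 + (2*Y)*(2*Y) = -2 + 4*Y²)
Q(M, D) = -62 + D
L = -52110 (L = -(-45)*(-1158) = -3*17370 = -52110)
(L + v) + Q(K(0), -14) = (-52110 - 2535) + (-62 - 14) = -54645 - 76 = -54721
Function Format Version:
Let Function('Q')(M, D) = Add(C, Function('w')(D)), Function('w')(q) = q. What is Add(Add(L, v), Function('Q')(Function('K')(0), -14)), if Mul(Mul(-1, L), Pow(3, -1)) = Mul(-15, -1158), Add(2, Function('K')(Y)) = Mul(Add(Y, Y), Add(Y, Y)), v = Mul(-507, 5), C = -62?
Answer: -54721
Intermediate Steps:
v = -2535
Function('K')(Y) = Add(-2, Mul(4, Pow(Y, 2))) (Function('K')(Y) = Add(-2, Mul(Add(Y, Y), Add(Y, Y))) = Add(-2, Mul(Mul(2, Y), Mul(2, Y))) = Add(-2, Mul(4, Pow(Y, 2))))
Function('Q')(M, D) = Add(-62, D)
L = -52110 (L = Mul(-3, Mul(-15, -1158)) = Mul(-3, 17370) = -52110)
Add(Add(L, v), Function('Q')(Function('K')(0), -14)) = Add(Add(-52110, -2535), Add(-62, -14)) = Add(-54645, -76) = -54721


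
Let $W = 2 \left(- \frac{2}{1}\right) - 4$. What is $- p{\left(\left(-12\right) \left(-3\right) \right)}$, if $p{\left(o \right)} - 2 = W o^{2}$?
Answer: $10366$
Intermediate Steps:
$W = -8$ ($W = 2 \left(\left(-2\right) 1\right) - 4 = 2 \left(-2\right) - 4 = -4 - 4 = -8$)
$p{\left(o \right)} = 2 - 8 o^{2}$
$- p{\left(\left(-12\right) \left(-3\right) \right)} = - (2 - 8 \left(\left(-12\right) \left(-3\right)\right)^{2}) = - (2 - 8 \cdot 36^{2}) = - (2 - 10368) = \left(-1\right) \left(-10366\right) = 10366$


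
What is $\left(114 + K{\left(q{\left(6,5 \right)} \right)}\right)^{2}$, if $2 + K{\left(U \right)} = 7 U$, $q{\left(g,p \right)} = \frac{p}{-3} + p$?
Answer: $\frac{164836}{9} \approx 18315.0$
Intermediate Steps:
$q{\left(g,p \right)} = \frac{2 p}{3}$ ($q{\left(g,p \right)} = - \frac{p}{3} + p = \frac{2 p}{3}$)
$K{\left(U \right)} = -2 + 7 U$
$\left(114 + K{\left(q{\left(6,5 \right)} \right)}\right)^{2} = \left(114 - \left(2 - 7 \cdot \frac{2}{3} \cdot 5\right)\right)^{2} = \left(114 + \left(-2 + 7 \cdot \frac{10}{3}\right)\right)^{2} = \left(114 + \left(-2 + \frac{70}{3}\right)\right)^{2} = \left(114 + \frac{64}{3}\right)^{2} = \left(\frac{406}{3}\right)^{2} = \frac{164836}{9}$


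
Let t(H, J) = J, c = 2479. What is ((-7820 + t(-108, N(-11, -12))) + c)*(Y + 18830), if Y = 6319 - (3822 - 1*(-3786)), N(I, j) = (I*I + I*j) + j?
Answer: -89459100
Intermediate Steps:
N(I, j) = j + I² + I*j (N(I, j) = (I² + I*j) + j = j + I² + I*j)
Y = -1289 (Y = 6319 - (3822 + 3786) = 6319 - 1*7608 = 6319 - 7608 = -1289)
((-7820 + t(-108, N(-11, -12))) + c)*(Y + 18830) = ((-7820 + (-12 + (-11)² - 11*(-12))) + 2479)*(-1289 + 18830) = ((-7820 + (-12 + 121 + 132)) + 2479)*17541 = ((-7820 + 241) + 2479)*17541 = (-7579 + 2479)*17541 = -5100*17541 = -89459100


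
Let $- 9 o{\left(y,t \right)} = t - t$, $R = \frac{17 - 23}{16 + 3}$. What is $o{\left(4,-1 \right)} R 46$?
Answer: $0$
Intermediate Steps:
$R = - \frac{6}{19} \approx -0.31579$
$o{\left(y,t \right)} = 0$ ($o{\left(y,t \right)} = - \frac{t - t}{9} = \left(- \frac{1}{9}\right) 0 = 0$)
$o{\left(4,-1 \right)} R 46 = 0 \left(- \frac{6}{19}\right) 46 = 0 \cdot 46 = 0$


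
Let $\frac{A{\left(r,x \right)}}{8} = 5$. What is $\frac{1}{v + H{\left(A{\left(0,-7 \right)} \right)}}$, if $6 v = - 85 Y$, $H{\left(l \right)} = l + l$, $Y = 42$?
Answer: $- \frac{1}{515} \approx -0.0019417$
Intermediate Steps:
$A{\left(r,x \right)} = 40$ ($A{\left(r,x \right)} = 8 \cdot 5 = 40$)
$H{\left(l \right)} = 2 l$
$v = -595$ ($v = \frac{\left(-85\right) 42}{6} = \frac{1}{6} \left(-3570\right) = -595$)
$\frac{1}{v + H{\left(A{\left(0,-7 \right)} \right)}} = \frac{1}{-595 + 2 \cdot 40} = \frac{1}{-595 + 80} = \frac{1}{-515} = - \frac{1}{515}$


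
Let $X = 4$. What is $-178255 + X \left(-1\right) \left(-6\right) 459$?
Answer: $-167239$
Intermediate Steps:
$-178255 + X \left(-1\right) \left(-6\right) 459 = -178255 + 4 \left(-1\right) \left(-6\right) 459 = -178255 + \left(-4\right) \left(-6\right) 459 = -178255 + 24 \cdot 459 = -178255 + 11016 = -167239$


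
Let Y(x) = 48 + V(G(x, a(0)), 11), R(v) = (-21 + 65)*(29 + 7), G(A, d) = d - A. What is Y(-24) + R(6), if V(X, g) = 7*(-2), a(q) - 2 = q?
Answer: 1618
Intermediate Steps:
a(q) = 2 + q
V(X, g) = -14
R(v) = 1584 (R(v) = 44*36 = 1584)
Y(x) = 34 (Y(x) = 48 - 14 = 34)
Y(-24) + R(6) = 34 + 1584 = 1618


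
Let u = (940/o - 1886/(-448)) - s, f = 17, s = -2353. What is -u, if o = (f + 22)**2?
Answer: -803321375/340704 ≈ -2357.8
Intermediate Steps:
o = 1521 (o = (17 + 22)**2 = 39**2 = 1521)
u = 803321375/340704 (u = (940/1521 - 1886/(-448)) - 1*(-2353) = (940*(1/1521) - 1886*(-1/448)) + 2353 = (940/1521 + 943/224) + 2353 = 1644863/340704 + 2353 = 803321375/340704 ≈ 2357.8)
-u = -1*803321375/340704 = -803321375/340704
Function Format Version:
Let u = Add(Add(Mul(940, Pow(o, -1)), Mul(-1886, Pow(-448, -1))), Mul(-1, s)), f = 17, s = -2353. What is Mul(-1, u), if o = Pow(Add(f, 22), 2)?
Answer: Rational(-803321375, 340704) ≈ -2357.8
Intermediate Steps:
o = 1521 (o = Pow(Add(17, 22), 2) = Pow(39, 2) = 1521)
u = Rational(803321375, 340704) (u = Add(Add(Mul(940, Pow(1521, -1)), Mul(-1886, Pow(-448, -1))), Mul(-1, -2353)) = Add(Add(Mul(940, Rational(1, 1521)), Mul(-1886, Rational(-1, 448))), 2353) = Add(Add(Rational(940, 1521), Rational(943, 224)), 2353) = Add(Rational(1644863, 340704), 2353) = Rational(803321375, 340704) ≈ 2357.8)
Mul(-1, u) = Mul(-1, Rational(803321375, 340704)) = Rational(-803321375, 340704)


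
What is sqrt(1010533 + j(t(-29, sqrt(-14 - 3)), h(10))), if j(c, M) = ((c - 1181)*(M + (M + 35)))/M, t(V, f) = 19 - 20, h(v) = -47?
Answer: sqrt(2228989711)/47 ≈ 1004.5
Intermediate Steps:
t(V, f) = -1
j(c, M) = (-1181 + c)*(35 + 2*M)/M (j(c, M) = ((-1181 + c)*(M + (35 + M)))/M = ((-1181 + c)*(35 + 2*M))/M = (-1181 + c)*(35 + 2*M)/M)
sqrt(1010533 + j(t(-29, sqrt(-14 - 3)), h(10))) = sqrt(1010533 + (-41335 + 35*(-1) + 2*(-47)*(-1181 - 1))/(-47)) = sqrt(1010533 - (-41335 - 35 + 2*(-47)*(-1182))/47) = sqrt(1010533 - (-41335 - 35 + 111108)/47) = sqrt(1010533 - 1/47*69738) = sqrt(1010533 - 69738/47) = sqrt(47425313/47) = sqrt(2228989711)/47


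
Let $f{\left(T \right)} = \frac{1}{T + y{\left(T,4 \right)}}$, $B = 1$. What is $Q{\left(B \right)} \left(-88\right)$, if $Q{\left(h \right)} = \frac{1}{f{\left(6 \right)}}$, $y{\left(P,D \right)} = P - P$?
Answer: $-528$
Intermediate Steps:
$y{\left(P,D \right)} = 0$
$f{\left(T \right)} = \frac{1}{T}$ ($f{\left(T \right)} = \frac{1}{T + 0} = \frac{1}{T}$)
$Q{\left(h \right)} = 6$ ($Q{\left(h \right)} = \frac{1}{\frac{1}{6}} = 6$)
$Q{\left(B \right)} \left(-88\right) = 6 \left(-88\right) = -528$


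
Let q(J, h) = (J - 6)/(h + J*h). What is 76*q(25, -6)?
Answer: -361/39 ≈ -9.2564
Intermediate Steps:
q(J, h) = (-6 + J)/(h + J*h)
76*q(25, -6) = 76*((-6 + 25)/((-6)*(1 + 25))) = 76*(-⅙*19/26) = 76*(-⅙*1/26*19) = 76*(-19/156) = -361/39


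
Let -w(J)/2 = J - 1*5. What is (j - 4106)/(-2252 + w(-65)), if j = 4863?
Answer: -757/2112 ≈ -0.35843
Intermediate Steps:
w(J) = 10 - 2*J (w(J) = -2*(J - 1*5) = -2*(J - 5) = -2*(-5 + J) = 10 - 2*J)
(j - 4106)/(-2252 + w(-65)) = (4863 - 4106)/(-2252 + (10 - 2*(-65))) = 757/(-2252 + (10 + 130)) = 757/(-2252 + 140) = 757/(-2112) = 757*(-1/2112) = -757/2112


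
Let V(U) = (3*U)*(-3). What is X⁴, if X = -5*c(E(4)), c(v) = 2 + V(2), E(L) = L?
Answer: 40960000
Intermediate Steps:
V(U) = -9*U
c(v) = -16 (c(v) = 2 - 9*2 = 2 - 18 = -16)
X = 80 (X = -5*(-16) = 80)
X⁴ = 80⁴ = 40960000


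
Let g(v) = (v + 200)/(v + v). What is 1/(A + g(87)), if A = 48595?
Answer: 174/8455817 ≈ 2.0578e-5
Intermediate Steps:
g(v) = (200 + v)/(2*v) (g(v) = (200 + v)/((2*v)) = (200 + v)*(1/(2*v)) = (200 + v)/(2*v))
1/(A + g(87)) = 1/(48595 + (1/2)*(200 + 87)/87) = 1/(48595 + (1/2)*(1/87)*287) = 1/(48595 + 287/174) = 1/(8455817/174) = 174/8455817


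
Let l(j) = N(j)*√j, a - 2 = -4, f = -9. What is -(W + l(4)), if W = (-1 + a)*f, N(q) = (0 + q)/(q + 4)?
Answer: -28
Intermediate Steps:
a = -2 (a = 2 - 4 = -2)
N(q) = q/(4 + q)
l(j) = j^(3/2)/(4 + j) (l(j) = (j/(4 + j))*√j = j^(3/2)/(4 + j))
W = 27 (W = (-1 - 2)*(-9) = -3*(-9) = 27)
-(W + l(4)) = -(27 + 4^(3/2)/(4 + 4)) = -(27 + 8/8) = -(27 + 8*(⅛)) = -(27 + 1) = -1*28 = -28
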